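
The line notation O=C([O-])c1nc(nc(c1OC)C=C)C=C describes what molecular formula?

Heavy atoms from the SMILES: 10 C, 2 N, 3 O.
Implicit hydrogens by atom environment:
  4 × C (aromatic): no H
  2 × C: 2 H each → 4
  2 × C: 1 H each → 2
  2 × N (aromatic): no H
  2 × O: no H
  1 × C: 3 H
  1 × C: no H
  1 × O (charge -1): no H
  Total hydrogens = 9.
Net charge -1.
Molecular formula: C10H9N2O3-

C10H9N2O3-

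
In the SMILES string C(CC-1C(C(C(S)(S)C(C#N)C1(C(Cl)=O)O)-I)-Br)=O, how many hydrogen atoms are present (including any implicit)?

10

Hydrogens are implicit in SMILES; fill each atom to its normal valence:
  5 × C: 1 H each → 5
  4 × C: no H
  2 × O: no H
  2 × S: 1 H each → 2
  1 × Br: no H
  1 × C: 2 H
  1 × Cl: no H
  1 × I: no H
  1 × N: no H
  1 × O: 1 H
  Total hydrogens = 10.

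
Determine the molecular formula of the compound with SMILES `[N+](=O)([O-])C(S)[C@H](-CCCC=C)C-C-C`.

Heavy atoms from the SMILES: 10 C, 1 N, 2 O, 1 S.
Implicit hydrogens by atom environment:
  6 × C: 2 H each → 12
  3 × C: 1 H each → 3
  1 × C: 3 H
  1 × N (charge +1): no H
  1 × O: no H
  1 × O (charge -1): no H
  1 × S: 1 H
  Total hydrogens = 19.
Molecular formula: C10H19NO2S

C10H19NO2S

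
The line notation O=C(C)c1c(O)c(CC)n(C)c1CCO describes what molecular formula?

C11H17NO3

Heavy atoms from the SMILES: 11 C, 1 N, 3 O.
Implicit hydrogens by atom environment:
  4 × C (aromatic): no H
  3 × C: 3 H each → 9
  3 × C: 2 H each → 6
  2 × O: 1 H each → 2
  1 × C: no H
  1 × N (aromatic): no H
  1 × O: no H
  Total hydrogens = 17.
Molecular formula: C11H17NO3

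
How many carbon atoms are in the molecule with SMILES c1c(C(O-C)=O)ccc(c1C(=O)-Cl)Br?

The symbol for carbon appears 9 times in the SMILES. Lowercase c denotes aromatic carbon and counts toward C.

9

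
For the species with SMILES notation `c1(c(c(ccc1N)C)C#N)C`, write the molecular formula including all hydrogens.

Heavy atoms from the SMILES: 9 C, 2 N.
Implicit hydrogens by atom environment:
  4 × C (aromatic): no H
  2 × C: 3 H each → 6
  2 × C (aromatic): 1 H each → 2
  1 × C: no H
  1 × N: 2 H
  1 × N: no H
  Total hydrogens = 10.
Molecular formula: C9H10N2

C9H10N2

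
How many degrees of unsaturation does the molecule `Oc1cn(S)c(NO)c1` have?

3

Molecular formula from the SMILES: C4H6N2O2S.
DoU = (2C + 2 + N − H − X)/2 = (2·4 + 2 + 2 − 6 − 0)/2 = 6/2 = 3.
(Structurally: 1 ring(s) + 2 π bond(s) = 3.)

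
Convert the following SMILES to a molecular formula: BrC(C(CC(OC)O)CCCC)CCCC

Heavy atoms from the SMILES: 1 Br, 13 C, 2 O.
Implicit hydrogens by atom environment:
  7 × C: 2 H each → 14
  3 × C: 3 H each → 9
  3 × C: 1 H each → 3
  1 × Br: no H
  1 × O: 1 H
  1 × O: no H
  Total hydrogens = 27.
Molecular formula: C13H27BrO2

C13H27BrO2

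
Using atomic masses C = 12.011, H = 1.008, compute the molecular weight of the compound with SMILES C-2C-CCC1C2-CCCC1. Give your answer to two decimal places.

138.25

Molecular formula: C10H18.
M = 10×12.011 + 18×1.008 = 138.25 g/mol.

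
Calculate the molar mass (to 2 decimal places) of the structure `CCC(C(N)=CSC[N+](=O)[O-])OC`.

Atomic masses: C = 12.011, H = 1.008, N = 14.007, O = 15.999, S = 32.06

Molecular formula: C7H14N2O3S.
M = 7×12.011 + 14×1.008 + 2×14.007 + 3×15.999 + 1×32.06 = 206.26 g/mol.

206.26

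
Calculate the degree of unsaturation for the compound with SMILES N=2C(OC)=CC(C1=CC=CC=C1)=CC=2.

8

Molecular formula from the SMILES: C12H11NO.
DoU = (2C + 2 + N − H − X)/2 = (2·12 + 2 + 1 − 11 − 0)/2 = 16/2 = 8.
(Structurally: 2 ring(s) + 6 π bond(s) = 8.)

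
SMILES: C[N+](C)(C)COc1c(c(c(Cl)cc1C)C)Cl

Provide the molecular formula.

C12H18Cl2NO+

Heavy atoms from the SMILES: 12 C, 2 Cl, 1 N, 1 O.
Implicit hydrogens by atom environment:
  5 × C: 3 H each → 15
  5 × C (aromatic): no H
  2 × Cl: no H
  1 × C: 2 H
  1 × C (aromatic): 1 H
  1 × N (charge +1): no H
  1 × O: no H
  Total hydrogens = 18.
Net charge +1.
Molecular formula: C12H18Cl2NO+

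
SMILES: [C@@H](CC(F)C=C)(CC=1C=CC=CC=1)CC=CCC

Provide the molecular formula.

C17H23F

Heavy atoms from the SMILES: 17 C, 1 F.
Implicit hydrogens by atom environment:
  5 × C: 2 H each → 10
  5 × C: 1 H each → 5
  5 × C (aromatic): 1 H each → 5
  1 × C: 3 H
  1 × C (aromatic): no H
  1 × F: no H
  Total hydrogens = 23.
Molecular formula: C17H23F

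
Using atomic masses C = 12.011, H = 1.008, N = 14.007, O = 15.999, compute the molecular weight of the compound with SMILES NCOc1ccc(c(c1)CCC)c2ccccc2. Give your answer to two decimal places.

241.33

Molecular formula: C16H19NO.
M = 16×12.011 + 19×1.008 + 1×14.007 + 1×15.999 = 241.33 g/mol.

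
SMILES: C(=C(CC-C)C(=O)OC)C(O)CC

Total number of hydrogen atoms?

Hydrogens are implicit in SMILES; fill each atom to its normal valence:
  3 × C: 3 H each → 9
  3 × C: 2 H each → 6
  2 × C: 1 H each → 2
  2 × C: no H
  2 × O: no H
  1 × O: 1 H
  Total hydrogens = 18.

18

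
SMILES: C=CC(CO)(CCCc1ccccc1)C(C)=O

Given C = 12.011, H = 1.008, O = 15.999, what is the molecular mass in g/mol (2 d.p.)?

Molecular formula: C15H20O2.
M = 15×12.011 + 20×1.008 + 2×15.999 = 232.32 g/mol.

232.32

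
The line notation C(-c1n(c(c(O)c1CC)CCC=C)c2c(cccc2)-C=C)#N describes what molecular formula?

Heavy atoms from the SMILES: 19 C, 2 N, 1 O.
Implicit hydrogens by atom environment:
  6 × C (aromatic): no H
  5 × C: 2 H each → 10
  4 × C (aromatic): 1 H each → 4
  2 × C: 1 H each → 2
  1 × C: 3 H
  1 × C: no H
  1 × N (aromatic): no H
  1 × N: no H
  1 × O: 1 H
  Total hydrogens = 20.
Molecular formula: C19H20N2O

C19H20N2O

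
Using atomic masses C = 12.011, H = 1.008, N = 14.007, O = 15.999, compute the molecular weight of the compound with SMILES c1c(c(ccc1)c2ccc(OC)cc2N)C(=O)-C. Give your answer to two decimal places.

Molecular formula: C15H15NO2.
M = 15×12.011 + 15×1.008 + 1×14.007 + 2×15.999 = 241.29 g/mol.

241.29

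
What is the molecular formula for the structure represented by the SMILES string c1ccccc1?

C6H6

Heavy atoms from the SMILES: 6 C.
Implicit hydrogens by atom environment:
  6 × C (aromatic): 1 H each → 6
  Total hydrogens = 6.
Molecular formula: C6H6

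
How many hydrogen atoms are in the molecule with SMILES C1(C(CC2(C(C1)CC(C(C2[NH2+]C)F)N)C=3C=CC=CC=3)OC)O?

Hydrogens are implicit in SMILES; fill each atom to its normal valence:
  6 × C: 1 H each → 6
  5 × C (aromatic): 1 H each → 5
  3 × C: 2 H each → 6
  2 × C: 3 H each → 6
  1 × C: no H
  1 × C (aromatic): no H
  1 × F: no H
  1 × N: 2 H
  1 × N (charge +1): 2 H
  1 × O: 1 H
  1 × O: no H
  Total hydrogens = 28.

28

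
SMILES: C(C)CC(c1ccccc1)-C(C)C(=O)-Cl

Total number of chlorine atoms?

1

The symbol for chlorine appears 1 time in the SMILES.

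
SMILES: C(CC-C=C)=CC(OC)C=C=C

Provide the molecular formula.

Heavy atoms from the SMILES: 11 C, 1 O.
Implicit hydrogens by atom environment:
  5 × C: 1 H each → 5
  4 × C: 2 H each → 8
  1 × C: 3 H
  1 × C: no H
  1 × O: no H
  Total hydrogens = 16.
Molecular formula: C11H16O

C11H16O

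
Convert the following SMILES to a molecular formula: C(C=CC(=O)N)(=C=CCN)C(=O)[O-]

Heavy atoms from the SMILES: 8 C, 2 N, 3 O.
Implicit hydrogens by atom environment:
  4 × C: no H
  3 × C: 1 H each → 3
  2 × N: 2 H each → 4
  2 × O: no H
  1 × C: 2 H
  1 × O (charge -1): no H
  Total hydrogens = 9.
Net charge -1.
Molecular formula: C8H9N2O3-

C8H9N2O3-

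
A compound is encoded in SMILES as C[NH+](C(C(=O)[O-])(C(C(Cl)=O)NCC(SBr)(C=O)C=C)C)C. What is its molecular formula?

C12H18BrClN2O4S

Heavy atoms from the SMILES: 1 Br, 12 C, 1 Cl, 2 N, 4 O, 1 S.
Implicit hydrogens by atom environment:
  4 × C: no H
  3 × C: 3 H each → 9
  3 × C: 1 H each → 3
  3 × O: no H
  2 × C: 2 H each → 4
  1 × Br: no H
  1 × Cl: no H
  1 × N: 1 H
  1 × N (charge +1): 1 H
  1 × O (charge -1): no H
  1 × S: no H
  Total hydrogens = 18.
Molecular formula: C12H18BrClN2O4S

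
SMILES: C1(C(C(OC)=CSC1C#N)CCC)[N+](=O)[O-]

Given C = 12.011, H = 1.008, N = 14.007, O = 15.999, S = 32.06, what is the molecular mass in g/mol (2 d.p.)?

Molecular formula: C10H14N2O3S.
M = 10×12.011 + 14×1.008 + 2×14.007 + 3×15.999 + 1×32.06 = 242.29 g/mol.

242.29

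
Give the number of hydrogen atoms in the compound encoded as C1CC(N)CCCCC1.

Hydrogens are implicit in SMILES; fill each atom to its normal valence:
  7 × C: 2 H each → 14
  1 × C: 1 H
  1 × N: 2 H
  Total hydrogens = 17.

17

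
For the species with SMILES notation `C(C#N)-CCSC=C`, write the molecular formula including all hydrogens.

C6H9NS

Heavy atoms from the SMILES: 6 C, 1 N, 1 S.
Implicit hydrogens by atom environment:
  4 × C: 2 H each → 8
  1 × C: 1 H
  1 × C: no H
  1 × N: no H
  1 × S: no H
  Total hydrogens = 9.
Molecular formula: C6H9NS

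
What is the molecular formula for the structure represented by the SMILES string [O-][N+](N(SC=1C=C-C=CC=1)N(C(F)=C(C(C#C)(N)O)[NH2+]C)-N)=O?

C12H16FN6O3S+

Heavy atoms from the SMILES: 12 C, 1 F, 6 N, 3 O, 1 S.
Implicit hydrogens by atom environment:
  5 × C (aromatic): 1 H each → 5
  4 × C: no H
  2 × N: 2 H each → 4
  2 × N: no H
  1 × C: 3 H
  1 × C: 1 H
  1 × C (aromatic): no H
  1 × F: no H
  1 × N (charge +1): 2 H
  1 × N (charge +1): no H
  1 × O: 1 H
  1 × O: no H
  1 × O (charge -1): no H
  1 × S: no H
  Total hydrogens = 16.
Net charge +1.
Molecular formula: C12H16FN6O3S+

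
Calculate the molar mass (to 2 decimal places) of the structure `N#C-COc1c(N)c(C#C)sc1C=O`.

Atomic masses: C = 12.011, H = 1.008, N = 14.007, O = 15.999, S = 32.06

206.22

Molecular formula: C9H6N2O2S.
M = 9×12.011 + 6×1.008 + 2×14.007 + 2×15.999 + 1×32.06 = 206.22 g/mol.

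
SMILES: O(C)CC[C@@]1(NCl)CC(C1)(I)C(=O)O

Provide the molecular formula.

C8H13ClINO3

Heavy atoms from the SMILES: 8 C, 1 Cl, 1 I, 1 N, 3 O.
Implicit hydrogens by atom environment:
  4 × C: 2 H each → 8
  3 × C: no H
  2 × O: no H
  1 × C: 3 H
  1 × Cl: no H
  1 × I: no H
  1 × N: 1 H
  1 × O: 1 H
  Total hydrogens = 13.
Molecular formula: C8H13ClINO3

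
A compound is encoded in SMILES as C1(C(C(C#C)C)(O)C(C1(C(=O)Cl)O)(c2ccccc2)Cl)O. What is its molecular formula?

C15H14Cl2O4

Heavy atoms from the SMILES: 15 C, 2 Cl, 4 O.
Implicit hydrogens by atom environment:
  5 × C (aromatic): 1 H each → 5
  5 × C: no H
  3 × C: 1 H each → 3
  3 × O: 1 H each → 3
  2 × Cl: no H
  1 × C: 3 H
  1 × C (aromatic): no H
  1 × O: no H
  Total hydrogens = 14.
Molecular formula: C15H14Cl2O4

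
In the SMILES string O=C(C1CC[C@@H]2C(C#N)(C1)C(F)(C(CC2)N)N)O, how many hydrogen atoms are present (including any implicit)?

Hydrogens are implicit in SMILES; fill each atom to its normal valence:
  5 × C: 2 H each → 10
  4 × C: no H
  3 × C: 1 H each → 3
  2 × N: 2 H each → 4
  1 × F: no H
  1 × N: no H
  1 × O: 1 H
  1 × O: no H
  Total hydrogens = 18.

18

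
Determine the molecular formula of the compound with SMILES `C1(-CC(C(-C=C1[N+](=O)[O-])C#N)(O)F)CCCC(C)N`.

C12H18FN3O3

Heavy atoms from the SMILES: 12 C, 1 F, 3 N, 3 O.
Implicit hydrogens by atom environment:
  4 × C: 2 H each → 8
  4 × C: 1 H each → 4
  3 × C: no H
  1 × C: 3 H
  1 × F: no H
  1 × N: 2 H
  1 × N: no H
  1 × N (charge +1): no H
  1 × O: 1 H
  1 × O: no H
  1 × O (charge -1): no H
  Total hydrogens = 18.
Molecular formula: C12H18FN3O3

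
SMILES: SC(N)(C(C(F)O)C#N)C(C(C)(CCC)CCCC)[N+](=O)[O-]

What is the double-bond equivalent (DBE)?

3

Molecular formula from the SMILES: C14H26FN3O3S.
DoU = (2C + 2 + N − H − X)/2 = (2·14 + 2 + 3 − 26 − 1)/2 = 6/2 = 3.
(Structurally: 0 ring(s) + 3 π bond(s) = 3.)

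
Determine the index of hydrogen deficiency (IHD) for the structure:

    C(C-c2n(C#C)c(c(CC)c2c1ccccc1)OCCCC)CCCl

Molecular formula from the SMILES: C22H28ClNO.
DoU = (2C + 2 + N − H − X)/2 = (2·22 + 2 + 1 − 28 − 1)/2 = 18/2 = 9.
(Structurally: 2 ring(s) + 7 π bond(s) = 9.)

9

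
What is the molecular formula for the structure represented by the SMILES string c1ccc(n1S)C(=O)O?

C5H5NO2S

Heavy atoms from the SMILES: 5 C, 1 N, 2 O, 1 S.
Implicit hydrogens by atom environment:
  3 × C (aromatic): 1 H each → 3
  1 × C (aromatic): no H
  1 × C: no H
  1 × N (aromatic): no H
  1 × O: 1 H
  1 × O: no H
  1 × S: 1 H
  Total hydrogens = 5.
Molecular formula: C5H5NO2S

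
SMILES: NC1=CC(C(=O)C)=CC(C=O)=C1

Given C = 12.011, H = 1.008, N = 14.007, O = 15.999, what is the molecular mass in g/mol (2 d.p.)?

Molecular formula: C9H9NO2.
M = 9×12.011 + 9×1.008 + 1×14.007 + 2×15.999 = 163.18 g/mol.

163.18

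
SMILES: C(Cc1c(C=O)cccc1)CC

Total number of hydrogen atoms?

Hydrogens are implicit in SMILES; fill each atom to its normal valence:
  4 × C (aromatic): 1 H each → 4
  3 × C: 2 H each → 6
  2 × C (aromatic): no H
  1 × C: 3 H
  1 × C: 1 H
  1 × O: no H
  Total hydrogens = 14.

14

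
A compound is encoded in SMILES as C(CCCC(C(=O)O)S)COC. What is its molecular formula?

Heavy atoms from the SMILES: 8 C, 3 O, 1 S.
Implicit hydrogens by atom environment:
  5 × C: 2 H each → 10
  2 × O: no H
  1 × C: 3 H
  1 × C: 1 H
  1 × C: no H
  1 × O: 1 H
  1 × S: 1 H
  Total hydrogens = 16.
Molecular formula: C8H16O3S

C8H16O3S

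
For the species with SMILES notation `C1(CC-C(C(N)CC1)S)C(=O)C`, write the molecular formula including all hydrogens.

Heavy atoms from the SMILES: 9 C, 1 N, 1 O, 1 S.
Implicit hydrogens by atom environment:
  4 × C: 2 H each → 8
  3 × C: 1 H each → 3
  1 × C: 3 H
  1 × C: no H
  1 × N: 2 H
  1 × O: no H
  1 × S: 1 H
  Total hydrogens = 17.
Molecular formula: C9H17NOS

C9H17NOS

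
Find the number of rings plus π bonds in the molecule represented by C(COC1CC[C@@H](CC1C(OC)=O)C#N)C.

Molecular formula from the SMILES: C12H19NO3.
DoU = (2C + 2 + N − H − X)/2 = (2·12 + 2 + 1 − 19 − 0)/2 = 8/2 = 4.
(Structurally: 1 ring(s) + 3 π bond(s) = 4.)

4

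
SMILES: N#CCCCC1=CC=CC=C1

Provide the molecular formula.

Heavy atoms from the SMILES: 10 C, 1 N.
Implicit hydrogens by atom environment:
  5 × C (aromatic): 1 H each → 5
  3 × C: 2 H each → 6
  1 × C: no H
  1 × C (aromatic): no H
  1 × N: no H
  Total hydrogens = 11.
Molecular formula: C10H11N

C10H11N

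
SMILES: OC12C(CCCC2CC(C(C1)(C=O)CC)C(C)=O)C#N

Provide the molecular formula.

Heavy atoms from the SMILES: 16 C, 1 N, 3 O.
Implicit hydrogens by atom environment:
  6 × C: 2 H each → 12
  4 × C: 1 H each → 4
  4 × C: no H
  2 × C: 3 H each → 6
  2 × O: no H
  1 × N: no H
  1 × O: 1 H
  Total hydrogens = 23.
Molecular formula: C16H23NO3

C16H23NO3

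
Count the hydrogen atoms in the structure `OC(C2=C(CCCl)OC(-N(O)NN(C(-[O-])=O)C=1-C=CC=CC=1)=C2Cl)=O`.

Hydrogens are implicit in SMILES; fill each atom to its normal valence:
  5 × C (aromatic): 1 H each → 5
  5 × C (aromatic): no H
  2 × C: 2 H each → 4
  2 × C: no H
  2 × Cl: no H
  2 × N: no H
  2 × O: 1 H each → 2
  2 × O: no H
  1 × N: 1 H
  1 × O (aromatic): no H
  1 × O (charge -1): no H
  Total hydrogens = 12.

12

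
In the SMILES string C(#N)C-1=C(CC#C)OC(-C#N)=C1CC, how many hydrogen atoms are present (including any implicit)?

8

Hydrogens are implicit in SMILES; fill each atom to its normal valence:
  4 × C (aromatic): no H
  3 × C: no H
  2 × C: 2 H each → 4
  2 × N: no H
  1 × C: 3 H
  1 × C: 1 H
  1 × O (aromatic): no H
  Total hydrogens = 8.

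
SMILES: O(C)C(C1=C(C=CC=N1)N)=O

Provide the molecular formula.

C7H8N2O2

Heavy atoms from the SMILES: 7 C, 2 N, 2 O.
Implicit hydrogens by atom environment:
  3 × C (aromatic): 1 H each → 3
  2 × C (aromatic): no H
  2 × O: no H
  1 × C: 3 H
  1 × C: no H
  1 × N: 2 H
  1 × N (aromatic): no H
  Total hydrogens = 8.
Molecular formula: C7H8N2O2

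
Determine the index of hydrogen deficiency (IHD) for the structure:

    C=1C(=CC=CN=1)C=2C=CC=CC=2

8

Molecular formula from the SMILES: C11H9N.
DoU = (2C + 2 + N − H − X)/2 = (2·11 + 2 + 1 − 9 − 0)/2 = 16/2 = 8.
(Structurally: 2 ring(s) + 6 π bond(s) = 8.)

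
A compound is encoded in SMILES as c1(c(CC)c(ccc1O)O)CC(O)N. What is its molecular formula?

Heavy atoms from the SMILES: 10 C, 1 N, 3 O.
Implicit hydrogens by atom environment:
  4 × C (aromatic): no H
  3 × O: 1 H each → 3
  2 × C: 2 H each → 4
  2 × C (aromatic): 1 H each → 2
  1 × C: 3 H
  1 × C: 1 H
  1 × N: 2 H
  Total hydrogens = 15.
Molecular formula: C10H15NO3

C10H15NO3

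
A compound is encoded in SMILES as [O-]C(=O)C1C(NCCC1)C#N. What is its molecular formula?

Heavy atoms from the SMILES: 7 C, 2 N, 2 O.
Implicit hydrogens by atom environment:
  3 × C: 2 H each → 6
  2 × C: 1 H each → 2
  2 × C: no H
  1 × N: 1 H
  1 × N: no H
  1 × O: no H
  1 × O (charge -1): no H
  Total hydrogens = 9.
Net charge -1.
Molecular formula: C7H9N2O2-

C7H9N2O2-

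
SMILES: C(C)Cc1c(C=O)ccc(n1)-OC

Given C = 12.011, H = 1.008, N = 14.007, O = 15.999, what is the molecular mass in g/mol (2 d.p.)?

179.22

Molecular formula: C10H13NO2.
M = 10×12.011 + 13×1.008 + 1×14.007 + 2×15.999 = 179.22 g/mol.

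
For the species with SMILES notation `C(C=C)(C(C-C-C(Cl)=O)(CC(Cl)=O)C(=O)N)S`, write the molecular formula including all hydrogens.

Heavy atoms from the SMILES: 10 C, 2 Cl, 1 N, 3 O, 1 S.
Implicit hydrogens by atom environment:
  4 × C: 2 H each → 8
  4 × C: no H
  3 × O: no H
  2 × C: 1 H each → 2
  2 × Cl: no H
  1 × N: 2 H
  1 × S: 1 H
  Total hydrogens = 13.
Molecular formula: C10H13Cl2NO3S

C10H13Cl2NO3S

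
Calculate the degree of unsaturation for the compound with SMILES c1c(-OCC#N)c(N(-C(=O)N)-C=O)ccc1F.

8

Molecular formula from the SMILES: C10H8FN3O3.
DoU = (2C + 2 + N − H − X)/2 = (2·10 + 2 + 3 − 8 − 1)/2 = 16/2 = 8.
(Structurally: 1 ring(s) + 7 π bond(s) = 8.)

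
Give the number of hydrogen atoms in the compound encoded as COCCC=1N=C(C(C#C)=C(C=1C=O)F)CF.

11

Hydrogens are implicit in SMILES; fill each atom to its normal valence:
  5 × C (aromatic): no H
  3 × C: 2 H each → 6
  2 × C: 1 H each → 2
  2 × F: no H
  2 × O: no H
  1 × C: 3 H
  1 × C: no H
  1 × N (aromatic): no H
  Total hydrogens = 11.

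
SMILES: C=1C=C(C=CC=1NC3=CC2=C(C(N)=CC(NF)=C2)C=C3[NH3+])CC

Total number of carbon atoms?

18

The symbol for carbon appears 18 times in the SMILES.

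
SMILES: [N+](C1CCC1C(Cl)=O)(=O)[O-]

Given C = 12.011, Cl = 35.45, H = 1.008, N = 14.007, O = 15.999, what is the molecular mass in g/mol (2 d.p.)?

Molecular formula: C5H6ClNO3.
M = 5×12.011 + 1×35.45 + 6×1.008 + 1×14.007 + 3×15.999 = 163.56 g/mol.

163.56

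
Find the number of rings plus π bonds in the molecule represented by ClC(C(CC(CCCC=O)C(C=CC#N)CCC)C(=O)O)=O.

6

Molecular formula from the SMILES: C16H22ClNO4.
DoU = (2C + 2 + N − H − X)/2 = (2·16 + 2 + 1 − 22 − 1)/2 = 12/2 = 6.
(Structurally: 0 ring(s) + 6 π bond(s) = 6.)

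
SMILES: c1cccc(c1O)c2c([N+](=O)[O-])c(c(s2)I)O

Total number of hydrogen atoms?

Hydrogens are implicit in SMILES; fill each atom to its normal valence:
  6 × C (aromatic): no H
  4 × C (aromatic): 1 H each → 4
  2 × O: 1 H each → 2
  1 × I: no H
  1 × N (charge +1): no H
  1 × O: no H
  1 × O (charge -1): no H
  1 × S (aromatic): no H
  Total hydrogens = 6.

6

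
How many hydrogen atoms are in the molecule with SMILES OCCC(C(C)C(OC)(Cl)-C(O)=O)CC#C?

Hydrogens are implicit in SMILES; fill each atom to its normal valence:
  3 × C: 2 H each → 6
  3 × C: 1 H each → 3
  3 × C: no H
  2 × C: 3 H each → 6
  2 × O: 1 H each → 2
  2 × O: no H
  1 × Cl: no H
  Total hydrogens = 17.

17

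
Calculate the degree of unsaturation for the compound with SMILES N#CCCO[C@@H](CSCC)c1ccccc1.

6

Molecular formula from the SMILES: C13H17NOS.
DoU = (2C + 2 + N − H − X)/2 = (2·13 + 2 + 1 − 17 − 0)/2 = 12/2 = 6.
(Structurally: 1 ring(s) + 5 π bond(s) = 6.)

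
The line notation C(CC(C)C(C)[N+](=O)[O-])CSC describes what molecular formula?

Heavy atoms from the SMILES: 8 C, 1 N, 2 O, 1 S.
Implicit hydrogens by atom environment:
  3 × C: 3 H each → 9
  3 × C: 2 H each → 6
  2 × C: 1 H each → 2
  1 × N (charge +1): no H
  1 × O: no H
  1 × O (charge -1): no H
  1 × S: no H
  Total hydrogens = 17.
Molecular formula: C8H17NO2S

C8H17NO2S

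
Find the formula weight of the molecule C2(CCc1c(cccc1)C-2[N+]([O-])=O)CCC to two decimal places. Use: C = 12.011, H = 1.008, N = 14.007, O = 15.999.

219.28

Molecular formula: C13H17NO2.
M = 13×12.011 + 17×1.008 + 1×14.007 + 2×15.999 = 219.28 g/mol.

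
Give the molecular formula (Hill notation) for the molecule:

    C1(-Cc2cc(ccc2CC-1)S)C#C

Heavy atoms from the SMILES: 12 C, 1 S.
Implicit hydrogens by atom environment:
  3 × C: 2 H each → 6
  3 × C (aromatic): 1 H each → 3
  3 × C (aromatic): no H
  2 × C: 1 H each → 2
  1 × C: no H
  1 × S: 1 H
  Total hydrogens = 12.
Molecular formula: C12H12S

C12H12S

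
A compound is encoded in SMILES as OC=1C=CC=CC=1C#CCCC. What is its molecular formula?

Heavy atoms from the SMILES: 11 C, 1 O.
Implicit hydrogens by atom environment:
  4 × C (aromatic): 1 H each → 4
  2 × C: 2 H each → 4
  2 × C (aromatic): no H
  2 × C: no H
  1 × C: 3 H
  1 × O: 1 H
  Total hydrogens = 12.
Molecular formula: C11H12O

C11H12O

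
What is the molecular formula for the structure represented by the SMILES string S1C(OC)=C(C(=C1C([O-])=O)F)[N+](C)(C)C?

C9H12FNO3S

Heavy atoms from the SMILES: 9 C, 1 F, 1 N, 3 O, 1 S.
Implicit hydrogens by atom environment:
  4 × C: 3 H each → 12
  4 × C (aromatic): no H
  2 × O: no H
  1 × C: no H
  1 × F: no H
  1 × N (charge +1): no H
  1 × O (charge -1): no H
  1 × S (aromatic): no H
  Total hydrogens = 12.
Molecular formula: C9H12FNO3S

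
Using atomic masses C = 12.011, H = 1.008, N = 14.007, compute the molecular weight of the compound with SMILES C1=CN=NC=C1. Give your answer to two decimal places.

Molecular formula: C4H4N2.
M = 4×12.011 + 4×1.008 + 2×14.007 = 80.09 g/mol.

80.09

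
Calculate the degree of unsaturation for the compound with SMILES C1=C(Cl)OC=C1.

Molecular formula from the SMILES: C4H3ClO.
DoU = (2C + 2 + N − H − X)/2 = (2·4 + 2 + 0 − 3 − 1)/2 = 6/2 = 3.
(Structurally: 1 ring(s) + 2 π bond(s) = 3.)

3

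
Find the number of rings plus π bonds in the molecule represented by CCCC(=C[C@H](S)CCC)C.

Molecular formula from the SMILES: C10H20S.
DoU = (2C + 2 + N − H − X)/2 = (2·10 + 2 + 0 − 20 − 0)/2 = 2/2 = 1.
(Structurally: 0 ring(s) + 1 π bond(s) = 1.)

1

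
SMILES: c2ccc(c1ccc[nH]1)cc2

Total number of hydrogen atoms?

9

Hydrogens are implicit in SMILES; fill each atom to its normal valence:
  8 × C (aromatic): 1 H each → 8
  2 × C (aromatic): no H
  1 × N (aromatic): 1 H
  Total hydrogens = 9.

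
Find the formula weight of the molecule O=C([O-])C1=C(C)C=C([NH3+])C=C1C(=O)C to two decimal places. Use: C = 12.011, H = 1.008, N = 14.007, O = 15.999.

193.20

Molecular formula: C10H11NO3.
M = 10×12.011 + 11×1.008 + 1×14.007 + 3×15.999 = 193.20 g/mol.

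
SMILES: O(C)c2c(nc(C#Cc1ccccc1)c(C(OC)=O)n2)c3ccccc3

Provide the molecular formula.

C21H16N2O3

Heavy atoms from the SMILES: 21 C, 2 N, 3 O.
Implicit hydrogens by atom environment:
  10 × C (aromatic): 1 H each → 10
  6 × C (aromatic): no H
  3 × C: no H
  3 × O: no H
  2 × C: 3 H each → 6
  2 × N (aromatic): no H
  Total hydrogens = 16.
Molecular formula: C21H16N2O3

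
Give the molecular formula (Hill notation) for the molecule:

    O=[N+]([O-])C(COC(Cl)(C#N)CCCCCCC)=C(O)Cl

C12H18Cl2N2O4

Heavy atoms from the SMILES: 12 C, 2 Cl, 2 N, 4 O.
Implicit hydrogens by atom environment:
  7 × C: 2 H each → 14
  4 × C: no H
  2 × Cl: no H
  2 × O: no H
  1 × C: 3 H
  1 × N (charge +1): no H
  1 × N: no H
  1 × O: 1 H
  1 × O (charge -1): no H
  Total hydrogens = 18.
Molecular formula: C12H18Cl2N2O4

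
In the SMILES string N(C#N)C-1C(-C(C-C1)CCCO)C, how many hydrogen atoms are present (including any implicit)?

18

Hydrogens are implicit in SMILES; fill each atom to its normal valence:
  5 × C: 2 H each → 10
  3 × C: 1 H each → 3
  1 × C: 3 H
  1 × C: no H
  1 × N: 1 H
  1 × N: no H
  1 × O: 1 H
  Total hydrogens = 18.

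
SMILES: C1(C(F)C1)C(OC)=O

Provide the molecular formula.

Heavy atoms from the SMILES: 5 C, 1 F, 2 O.
Implicit hydrogens by atom environment:
  2 × C: 1 H each → 2
  2 × O: no H
  1 × C: 3 H
  1 × C: 2 H
  1 × C: no H
  1 × F: no H
  Total hydrogens = 7.
Molecular formula: C5H7FO2

C5H7FO2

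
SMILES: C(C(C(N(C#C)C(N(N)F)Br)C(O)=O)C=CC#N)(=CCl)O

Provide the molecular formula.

C11H11BrClFN4O3

Heavy atoms from the SMILES: 1 Br, 11 C, 1 Cl, 1 F, 4 N, 3 O.
Implicit hydrogens by atom environment:
  7 × C: 1 H each → 7
  4 × C: no H
  3 × N: no H
  2 × O: 1 H each → 2
  1 × Br: no H
  1 × Cl: no H
  1 × F: no H
  1 × N: 2 H
  1 × O: no H
  Total hydrogens = 11.
Molecular formula: C11H11BrClFN4O3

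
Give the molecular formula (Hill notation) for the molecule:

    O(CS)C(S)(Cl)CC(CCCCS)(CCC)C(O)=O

C12H23ClO3S3

Heavy atoms from the SMILES: 12 C, 1 Cl, 3 O, 3 S.
Implicit hydrogens by atom environment:
  8 × C: 2 H each → 16
  3 × C: no H
  3 × S: 1 H each → 3
  2 × O: no H
  1 × C: 3 H
  1 × Cl: no H
  1 × O: 1 H
  Total hydrogens = 23.
Molecular formula: C12H23ClO3S3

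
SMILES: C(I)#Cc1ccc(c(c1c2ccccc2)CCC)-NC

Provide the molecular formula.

Heavy atoms from the SMILES: 18 C, 1 I, 1 N.
Implicit hydrogens by atom environment:
  7 × C (aromatic): 1 H each → 7
  5 × C (aromatic): no H
  2 × C: 3 H each → 6
  2 × C: 2 H each → 4
  2 × C: no H
  1 × I: no H
  1 × N: 1 H
  Total hydrogens = 18.
Molecular formula: C18H18IN

C18H18IN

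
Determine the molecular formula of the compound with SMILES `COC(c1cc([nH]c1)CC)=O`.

C8H11NO2

Heavy atoms from the SMILES: 8 C, 1 N, 2 O.
Implicit hydrogens by atom environment:
  2 × C: 3 H each → 6
  2 × C (aromatic): 1 H each → 2
  2 × C (aromatic): no H
  2 × O: no H
  1 × C: 2 H
  1 × C: no H
  1 × N (aromatic): 1 H
  Total hydrogens = 11.
Molecular formula: C8H11NO2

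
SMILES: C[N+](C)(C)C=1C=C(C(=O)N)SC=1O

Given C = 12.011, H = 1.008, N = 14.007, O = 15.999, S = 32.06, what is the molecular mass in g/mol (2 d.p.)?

201.26

Molecular formula: C8H13N2O2S+.
M = 8×12.011 + 13×1.008 + 2×14.007 + 2×15.999 + 1×32.06 = 201.26 g/mol.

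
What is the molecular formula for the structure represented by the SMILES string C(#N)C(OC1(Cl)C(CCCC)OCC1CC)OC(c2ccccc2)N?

C19H27ClN2O3

Heavy atoms from the SMILES: 19 C, 1 Cl, 2 N, 3 O.
Implicit hydrogens by atom environment:
  5 × C: 2 H each → 10
  5 × C (aromatic): 1 H each → 5
  4 × C: 1 H each → 4
  3 × O: no H
  2 × C: 3 H each → 6
  2 × C: no H
  1 × C (aromatic): no H
  1 × Cl: no H
  1 × N: 2 H
  1 × N: no H
  Total hydrogens = 27.
Molecular formula: C19H27ClN2O3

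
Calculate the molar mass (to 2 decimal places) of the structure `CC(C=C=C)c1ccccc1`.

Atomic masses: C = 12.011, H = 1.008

144.22

Molecular formula: C11H12.
M = 11×12.011 + 12×1.008 = 144.22 g/mol.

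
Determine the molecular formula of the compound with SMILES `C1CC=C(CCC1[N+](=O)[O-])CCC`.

Heavy atoms from the SMILES: 10 C, 1 N, 2 O.
Implicit hydrogens by atom environment:
  6 × C: 2 H each → 12
  2 × C: 1 H each → 2
  1 × C: 3 H
  1 × C: no H
  1 × N (charge +1): no H
  1 × O: no H
  1 × O (charge -1): no H
  Total hydrogens = 17.
Molecular formula: C10H17NO2

C10H17NO2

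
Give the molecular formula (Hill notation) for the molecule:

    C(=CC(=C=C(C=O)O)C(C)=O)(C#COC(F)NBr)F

Heavy atoms from the SMILES: 1 Br, 11 C, 2 F, 1 N, 4 O.
Implicit hydrogens by atom environment:
  7 × C: no H
  3 × C: 1 H each → 3
  3 × O: no H
  2 × F: no H
  1 × Br: no H
  1 × C: 3 H
  1 × N: 1 H
  1 × O: 1 H
  Total hydrogens = 8.
Molecular formula: C11H8BrF2NO4

C11H8BrF2NO4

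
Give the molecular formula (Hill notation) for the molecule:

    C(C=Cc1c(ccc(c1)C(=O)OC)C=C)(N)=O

Heavy atoms from the SMILES: 13 C, 1 N, 3 O.
Implicit hydrogens by atom environment:
  3 × C (aromatic): 1 H each → 3
  3 × C: 1 H each → 3
  3 × C (aromatic): no H
  3 × O: no H
  2 × C: no H
  1 × C: 3 H
  1 × C: 2 H
  1 × N: 2 H
  Total hydrogens = 13.
Molecular formula: C13H13NO3

C13H13NO3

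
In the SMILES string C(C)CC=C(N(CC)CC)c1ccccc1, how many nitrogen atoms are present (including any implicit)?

The symbol for nitrogen appears 1 time in the SMILES.

1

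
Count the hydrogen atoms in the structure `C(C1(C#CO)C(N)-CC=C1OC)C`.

15

Hydrogens are implicit in SMILES; fill each atom to its normal valence:
  4 × C: no H
  2 × C: 3 H each → 6
  2 × C: 2 H each → 4
  2 × C: 1 H each → 2
  1 × N: 2 H
  1 × O: 1 H
  1 × O: no H
  Total hydrogens = 15.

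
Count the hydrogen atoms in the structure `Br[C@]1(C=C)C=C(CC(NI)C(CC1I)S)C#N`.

Hydrogens are implicit in SMILES; fill each atom to its normal valence:
  5 × C: 1 H each → 5
  3 × C: 2 H each → 6
  3 × C: no H
  2 × I: no H
  1 × Br: no H
  1 × N: 1 H
  1 × N: no H
  1 × S: 1 H
  Total hydrogens = 13.

13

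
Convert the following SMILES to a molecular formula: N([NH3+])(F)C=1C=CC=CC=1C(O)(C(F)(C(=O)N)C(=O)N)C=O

Heavy atoms from the SMILES: 11 C, 2 F, 4 N, 4 O.
Implicit hydrogens by atom environment:
  4 × C (aromatic): 1 H each → 4
  4 × C: no H
  3 × O: no H
  2 × C (aromatic): no H
  2 × F: no H
  2 × N: 2 H each → 4
  1 × C: 1 H
  1 × N (charge +1): 3 H
  1 × N: no H
  1 × O: 1 H
  Total hydrogens = 13.
Net charge +1.
Molecular formula: C11H13F2N4O4+

C11H13F2N4O4+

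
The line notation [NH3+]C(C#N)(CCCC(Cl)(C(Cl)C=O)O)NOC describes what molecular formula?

C9H16Cl2N3O3+

Heavy atoms from the SMILES: 9 C, 2 Cl, 3 N, 3 O.
Implicit hydrogens by atom environment:
  3 × C: 2 H each → 6
  3 × C: no H
  2 × C: 1 H each → 2
  2 × Cl: no H
  2 × O: no H
  1 × C: 3 H
  1 × N (charge +1): 3 H
  1 × N: 1 H
  1 × N: no H
  1 × O: 1 H
  Total hydrogens = 16.
Net charge +1.
Molecular formula: C9H16Cl2N3O3+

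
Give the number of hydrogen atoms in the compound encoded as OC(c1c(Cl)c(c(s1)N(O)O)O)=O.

4

Hydrogens are implicit in SMILES; fill each atom to its normal valence:
  4 × C (aromatic): no H
  4 × O: 1 H each → 4
  1 × C: no H
  1 × Cl: no H
  1 × N: no H
  1 × O: no H
  1 × S (aromatic): no H
  Total hydrogens = 4.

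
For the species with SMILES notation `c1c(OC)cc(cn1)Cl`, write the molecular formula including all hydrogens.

Heavy atoms from the SMILES: 6 C, 1 Cl, 1 N, 1 O.
Implicit hydrogens by atom environment:
  3 × C (aromatic): 1 H each → 3
  2 × C (aromatic): no H
  1 × C: 3 H
  1 × Cl: no H
  1 × N (aromatic): no H
  1 × O: no H
  Total hydrogens = 6.
Molecular formula: C6H6ClNO

C6H6ClNO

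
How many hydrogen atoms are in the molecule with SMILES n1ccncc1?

4

Hydrogens are implicit in SMILES; fill each atom to its normal valence:
  4 × C (aromatic): 1 H each → 4
  2 × N (aromatic): no H
  Total hydrogens = 4.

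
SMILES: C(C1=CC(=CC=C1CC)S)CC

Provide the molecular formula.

Heavy atoms from the SMILES: 11 C, 1 S.
Implicit hydrogens by atom environment:
  3 × C: 2 H each → 6
  3 × C (aromatic): 1 H each → 3
  3 × C (aromatic): no H
  2 × C: 3 H each → 6
  1 × S: 1 H
  Total hydrogens = 16.
Molecular formula: C11H16S

C11H16S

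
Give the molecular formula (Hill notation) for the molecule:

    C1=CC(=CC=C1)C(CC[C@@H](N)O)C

C11H17NO

Heavy atoms from the SMILES: 11 C, 1 N, 1 O.
Implicit hydrogens by atom environment:
  5 × C (aromatic): 1 H each → 5
  2 × C: 2 H each → 4
  2 × C: 1 H each → 2
  1 × C: 3 H
  1 × C (aromatic): no H
  1 × N: 2 H
  1 × O: 1 H
  Total hydrogens = 17.
Molecular formula: C11H17NO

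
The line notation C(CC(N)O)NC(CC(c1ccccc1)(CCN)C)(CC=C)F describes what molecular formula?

C18H30FN3O

Heavy atoms from the SMILES: 18 C, 1 F, 3 N, 1 O.
Implicit hydrogens by atom environment:
  7 × C: 2 H each → 14
  5 × C (aromatic): 1 H each → 5
  2 × C: 1 H each → 2
  2 × C: no H
  2 × N: 2 H each → 4
  1 × C: 3 H
  1 × C (aromatic): no H
  1 × F: no H
  1 × N: 1 H
  1 × O: 1 H
  Total hydrogens = 30.
Molecular formula: C18H30FN3O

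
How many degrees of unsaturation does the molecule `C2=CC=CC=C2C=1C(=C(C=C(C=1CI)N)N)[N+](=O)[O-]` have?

Molecular formula from the SMILES: C13H12IN3O2.
DoU = (2C + 2 + N − H − X)/2 = (2·13 + 2 + 3 − 12 − 1)/2 = 18/2 = 9.
(Structurally: 2 ring(s) + 7 π bond(s) = 9.)

9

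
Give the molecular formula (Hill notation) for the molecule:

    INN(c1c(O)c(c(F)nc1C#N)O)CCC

Heavy atoms from the SMILES: 9 C, 1 F, 1 I, 4 N, 2 O.
Implicit hydrogens by atom environment:
  5 × C (aromatic): no H
  2 × C: 2 H each → 4
  2 × N: no H
  2 × O: 1 H each → 2
  1 × C: 3 H
  1 × C: no H
  1 × F: no H
  1 × I: no H
  1 × N: 1 H
  1 × N (aromatic): no H
  Total hydrogens = 10.
Molecular formula: C9H10FIN4O2

C9H10FIN4O2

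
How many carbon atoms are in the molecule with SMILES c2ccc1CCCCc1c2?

The symbol for carbon appears 10 times in the SMILES. Lowercase c denotes aromatic carbon and counts toward C.

10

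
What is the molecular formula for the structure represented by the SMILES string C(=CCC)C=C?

C6H10

Heavy atoms from the SMILES: 6 C.
Implicit hydrogens by atom environment:
  3 × C: 1 H each → 3
  2 × C: 2 H each → 4
  1 × C: 3 H
  Total hydrogens = 10.
Molecular formula: C6H10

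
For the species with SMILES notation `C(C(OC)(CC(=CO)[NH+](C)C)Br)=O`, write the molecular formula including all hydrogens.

Heavy atoms from the SMILES: 1 Br, 8 C, 1 N, 3 O.
Implicit hydrogens by atom environment:
  3 × C: 3 H each → 9
  2 × C: 1 H each → 2
  2 × C: no H
  2 × O: no H
  1 × Br: no H
  1 × C: 2 H
  1 × N (charge +1): 1 H
  1 × O: 1 H
  Total hydrogens = 15.
Net charge +1.
Molecular formula: C8H15BrNO3+

C8H15BrNO3+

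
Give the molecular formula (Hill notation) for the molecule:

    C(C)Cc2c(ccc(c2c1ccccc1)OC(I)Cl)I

Heavy atoms from the SMILES: 16 C, 1 Cl, 2 I, 1 O.
Implicit hydrogens by atom environment:
  7 × C (aromatic): 1 H each → 7
  5 × C (aromatic): no H
  2 × C: 2 H each → 4
  2 × I: no H
  1 × C: 3 H
  1 × C: 1 H
  1 × Cl: no H
  1 × O: no H
  Total hydrogens = 15.
Molecular formula: C16H15ClI2O

C16H15ClI2O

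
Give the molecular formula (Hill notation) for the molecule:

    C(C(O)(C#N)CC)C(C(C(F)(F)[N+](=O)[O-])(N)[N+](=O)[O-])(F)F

C8H10F4N4O5

Heavy atoms from the SMILES: 8 C, 4 F, 4 N, 5 O.
Implicit hydrogens by atom environment:
  5 × C: no H
  4 × F: no H
  2 × C: 2 H each → 4
  2 × N (charge +1): no H
  2 × O: no H
  2 × O (charge -1): no H
  1 × C: 3 H
  1 × N: 2 H
  1 × N: no H
  1 × O: 1 H
  Total hydrogens = 10.
Molecular formula: C8H10F4N4O5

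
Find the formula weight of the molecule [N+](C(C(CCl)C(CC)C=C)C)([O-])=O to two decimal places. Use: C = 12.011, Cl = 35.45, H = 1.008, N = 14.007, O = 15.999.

Molecular formula: C9H16ClNO2.
M = 9×12.011 + 1×35.45 + 16×1.008 + 1×14.007 + 2×15.999 = 205.68 g/mol.

205.68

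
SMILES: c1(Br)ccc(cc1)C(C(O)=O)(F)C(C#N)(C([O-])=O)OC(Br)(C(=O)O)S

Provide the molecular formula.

Heavy atoms from the SMILES: 2 Br, 13 C, 1 F, 1 N, 7 O, 1 S.
Implicit hydrogens by atom environment:
  7 × C: no H
  4 × C (aromatic): 1 H each → 4
  4 × O: no H
  2 × Br: no H
  2 × C (aromatic): no H
  2 × O: 1 H each → 2
  1 × F: no H
  1 × N: no H
  1 × O (charge -1): no H
  1 × S: 1 H
  Total hydrogens = 7.
Net charge -1.
Molecular formula: C13H7Br2FNO7S-

C13H7Br2FNO7S-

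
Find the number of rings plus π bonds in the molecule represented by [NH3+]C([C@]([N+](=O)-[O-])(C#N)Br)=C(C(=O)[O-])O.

5

Molecular formula from the SMILES: C5H4BrN3O5.
DoU = (2C + 2 + N − H − X)/2 = (2·5 + 2 + 3 − 4 − 1)/2 = 10/2 = 5.
(Structurally: 0 ring(s) + 5 π bond(s) = 5.)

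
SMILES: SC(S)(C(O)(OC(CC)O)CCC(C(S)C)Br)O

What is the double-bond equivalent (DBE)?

Molecular formula from the SMILES: C10H21BrO4S3.
DoU = (2C + 2 + N − H − X)/2 = (2·10 + 2 + 0 − 21 − 1)/2 = 0/2 = 0.
(Structurally: 0 ring(s) + 0 π bond(s) = 0.)

0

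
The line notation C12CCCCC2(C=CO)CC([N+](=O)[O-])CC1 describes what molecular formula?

C12H19NO3

Heavy atoms from the SMILES: 12 C, 1 N, 3 O.
Implicit hydrogens by atom environment:
  7 × C: 2 H each → 14
  4 × C: 1 H each → 4
  1 × C: no H
  1 × N (charge +1): no H
  1 × O: 1 H
  1 × O: no H
  1 × O (charge -1): no H
  Total hydrogens = 19.
Molecular formula: C12H19NO3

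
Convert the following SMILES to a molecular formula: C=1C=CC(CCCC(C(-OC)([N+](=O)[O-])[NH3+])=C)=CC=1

C13H19N2O3+

Heavy atoms from the SMILES: 13 C, 2 N, 3 O.
Implicit hydrogens by atom environment:
  5 × C (aromatic): 1 H each → 5
  4 × C: 2 H each → 8
  2 × C: no H
  2 × O: no H
  1 × C: 3 H
  1 × C (aromatic): no H
  1 × N (charge +1): 3 H
  1 × N (charge +1): no H
  1 × O (charge -1): no H
  Total hydrogens = 19.
Net charge +1.
Molecular formula: C13H19N2O3+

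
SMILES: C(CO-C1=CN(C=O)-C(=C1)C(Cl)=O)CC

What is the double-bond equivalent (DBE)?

5

Molecular formula from the SMILES: C10H12ClNO3.
DoU = (2C + 2 + N − H − X)/2 = (2·10 + 2 + 1 − 12 − 1)/2 = 10/2 = 5.
(Structurally: 1 ring(s) + 4 π bond(s) = 5.)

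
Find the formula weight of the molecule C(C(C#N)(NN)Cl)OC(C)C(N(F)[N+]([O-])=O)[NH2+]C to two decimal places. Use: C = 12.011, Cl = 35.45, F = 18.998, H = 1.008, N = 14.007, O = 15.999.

Molecular formula: C7H15ClFN6O3+.
M = 7×12.011 + 1×35.45 + 1×18.998 + 15×1.008 + 6×14.007 + 3×15.999 = 285.68 g/mol.

285.68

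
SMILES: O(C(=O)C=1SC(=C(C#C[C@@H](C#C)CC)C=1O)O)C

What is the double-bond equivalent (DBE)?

Molecular formula from the SMILES: C13H12O4S.
DoU = (2C + 2 + N − H − X)/2 = (2·13 + 2 + 0 − 12 − 0)/2 = 16/2 = 8.
(Structurally: 1 ring(s) + 7 π bond(s) = 8.)

8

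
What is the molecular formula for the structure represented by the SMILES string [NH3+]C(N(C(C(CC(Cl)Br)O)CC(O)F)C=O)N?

Heavy atoms from the SMILES: 1 Br, 8 C, 1 Cl, 1 F, 3 N, 3 O.
Implicit hydrogens by atom environment:
  6 × C: 1 H each → 6
  2 × C: 2 H each → 4
  2 × O: 1 H each → 2
  1 × Br: no H
  1 × Cl: no H
  1 × F: no H
  1 × N (charge +1): 3 H
  1 × N: 2 H
  1 × N: no H
  1 × O: no H
  Total hydrogens = 17.
Net charge +1.
Molecular formula: C8H17BrClFN3O3+

C8H17BrClFN3O3+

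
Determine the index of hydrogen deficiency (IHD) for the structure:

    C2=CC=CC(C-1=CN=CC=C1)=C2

Molecular formula from the SMILES: C11H9N.
DoU = (2C + 2 + N − H − X)/2 = (2·11 + 2 + 1 − 9 − 0)/2 = 16/2 = 8.
(Structurally: 2 ring(s) + 6 π bond(s) = 8.)

8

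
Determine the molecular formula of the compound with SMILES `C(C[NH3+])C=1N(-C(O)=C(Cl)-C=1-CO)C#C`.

Heavy atoms from the SMILES: 9 C, 1 Cl, 2 N, 2 O.
Implicit hydrogens by atom environment:
  4 × C (aromatic): no H
  3 × C: 2 H each → 6
  2 × O: 1 H each → 2
  1 × C: 1 H
  1 × C: no H
  1 × Cl: no H
  1 × N (charge +1): 3 H
  1 × N (aromatic): no H
  Total hydrogens = 12.
Net charge +1.
Molecular formula: C9H12ClN2O2+

C9H12ClN2O2+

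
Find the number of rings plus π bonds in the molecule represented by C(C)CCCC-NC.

Molecular formula from the SMILES: C7H17N.
DoU = (2C + 2 + N − H − X)/2 = (2·7 + 2 + 1 − 17 − 0)/2 = 0/2 = 0.
(Structurally: 0 ring(s) + 0 π bond(s) = 0.)

0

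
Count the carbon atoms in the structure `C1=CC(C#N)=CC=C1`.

7

The symbol for carbon appears 7 times in the SMILES.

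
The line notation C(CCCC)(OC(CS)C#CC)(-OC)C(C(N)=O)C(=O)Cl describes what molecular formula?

C14H22ClNO4S

Heavy atoms from the SMILES: 14 C, 1 Cl, 1 N, 4 O, 1 S.
Implicit hydrogens by atom environment:
  5 × C: no H
  4 × C: 2 H each → 8
  4 × O: no H
  3 × C: 3 H each → 9
  2 × C: 1 H each → 2
  1 × Cl: no H
  1 × N: 2 H
  1 × S: 1 H
  Total hydrogens = 22.
Molecular formula: C14H22ClNO4S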